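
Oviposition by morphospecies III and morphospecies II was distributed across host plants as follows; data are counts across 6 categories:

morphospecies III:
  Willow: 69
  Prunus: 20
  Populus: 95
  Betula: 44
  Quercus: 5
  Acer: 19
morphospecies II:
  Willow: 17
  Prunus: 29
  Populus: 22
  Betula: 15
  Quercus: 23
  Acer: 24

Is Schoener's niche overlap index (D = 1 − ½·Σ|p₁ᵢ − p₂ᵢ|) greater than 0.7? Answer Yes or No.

No

Proportions for morphospecies III (n=252): 69/252=0.2738, 20/252=0.0794, 95/252=0.3770, 44/252=0.1746, 5/252=0.0198, 19/252=0.0754
Proportions for morphospecies II (n=130): 17/130=0.1308, 29/130=0.2231, 22/130=0.1692, 15/130=0.1154, 23/130=0.1769, 24/130=0.1846
Σ|p₁ᵢ − p₂ᵢ| = 0.1430 + 0.1437 + 0.2078 + 0.0592 + 0.1571 + 0.1092 = 0.8200
D = 1 − ½ × 0.8200 = 1 − 0.41000 = 0.59000
D = 0.59000 < 0.7 → No.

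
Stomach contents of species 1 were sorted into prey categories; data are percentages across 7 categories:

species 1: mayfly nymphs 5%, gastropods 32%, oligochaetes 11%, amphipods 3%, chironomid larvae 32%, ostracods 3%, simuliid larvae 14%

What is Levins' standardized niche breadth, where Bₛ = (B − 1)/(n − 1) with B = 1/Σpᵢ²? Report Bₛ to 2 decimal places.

Convert percentages to proportions (divide by 100).
Σpᵢ² = 0.05² + 0.32² + 0.11² + 0.03² + 0.32² + 0.03² + 0.14² = 0.0025 + 0.1024 + 0.0121 + 0.0009 + 0.1024 + 0.0009 + 0.0196 = 0.2408
B = 1 / 0.2408 = 4.1528
Bₛ = (B − 1)/(n − 1) = (4.1528 − 1)/(7 − 1) = 3.1528/6 = 0.5255

0.53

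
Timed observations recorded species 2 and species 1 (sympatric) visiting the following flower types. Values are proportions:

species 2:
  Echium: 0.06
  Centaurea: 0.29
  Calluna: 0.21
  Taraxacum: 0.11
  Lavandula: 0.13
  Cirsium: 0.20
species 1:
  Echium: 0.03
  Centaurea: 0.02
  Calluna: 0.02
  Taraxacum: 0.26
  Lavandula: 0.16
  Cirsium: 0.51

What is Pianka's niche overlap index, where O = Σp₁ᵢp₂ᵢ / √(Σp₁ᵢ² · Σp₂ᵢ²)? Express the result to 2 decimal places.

0.61

Σ p₁ᵢp₂ᵢ = 0.0018 + 0.0058 + 0.0042 + 0.0286 + 0.0208 + 0.1020 = 0.1632
Σp_1ᵢ² = 0.06² + 0.29² + 0.21² + 0.11² + 0.13² + 0.20² = 0.0036 + 0.0841 + 0.0441 + 0.0121 + 0.0169 + 0.0400 = 0.2008
Σp_2ᵢ² = 0.03² + 0.02² + 0.02² + 0.26² + 0.16² + 0.51² = 0.0009 + 0.0004 + 0.0004 + 0.0676 + 0.0256 + 0.2601 = 0.3550
O = 0.1632 / √(0.2008 × 0.3550) = 0.1632 / 0.26699 = 0.6113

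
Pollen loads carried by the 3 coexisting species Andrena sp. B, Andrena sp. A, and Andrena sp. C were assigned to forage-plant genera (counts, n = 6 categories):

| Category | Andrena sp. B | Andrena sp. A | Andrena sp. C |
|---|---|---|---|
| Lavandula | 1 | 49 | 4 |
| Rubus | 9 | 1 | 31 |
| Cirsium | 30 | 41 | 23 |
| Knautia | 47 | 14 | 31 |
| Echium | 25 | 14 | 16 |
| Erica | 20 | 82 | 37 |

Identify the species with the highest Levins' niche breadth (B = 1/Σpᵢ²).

Andrena sp. C

Proportions for Andrena sp. B (n=132): 1/132=0.0076, 9/132=0.0682, 30/132=0.2273, 47/132=0.3561, 25/132=0.1894, 20/132=0.1515
Proportions for Andrena sp. A (n=201): 49/201=0.2438, 1/201=0.0050, 41/201=0.2040, 14/201=0.0697, 14/201=0.0697, 82/201=0.4080
Proportions for Andrena sp. C (n=142): 4/142=0.0282, 31/142=0.2183, 23/142=0.1620, 31/142=0.2183, 16/142=0.1127, 37/142=0.2606
Σp_Bᵢ² = 0.0076² + 0.0682² + 0.2273² + 0.3561² + 0.1894² + 0.1515² = 0.000058 + 0.004651 + 0.051665 + 0.126807 + 0.035872 + 0.022952 = 0.242005
B_B = 1 / 0.242005 = 4.1321
Σp_Aᵢ² = 0.2438² + 0.0050² + 0.2040² + 0.0697² + 0.0697² + 0.4080² = 0.059438 + 0.000025 + 0.041616 + 0.004858 + 0.004858 + 0.166464 = 0.277259
B_A = 1 / 0.277259 = 3.6067
Σp_Cᵢ² = 0.0282² + 0.2183² + 0.1620² + 0.2183² + 0.1127² + 0.2606² = 0.000795 + 0.047655 + 0.026244 + 0.047655 + 0.012701 + 0.067912 = 0.202962
B_C = 1 / 0.202962 = 4.9270
Highest B → broadest niche (most generalist): Andrena sp. C (B = 4.93).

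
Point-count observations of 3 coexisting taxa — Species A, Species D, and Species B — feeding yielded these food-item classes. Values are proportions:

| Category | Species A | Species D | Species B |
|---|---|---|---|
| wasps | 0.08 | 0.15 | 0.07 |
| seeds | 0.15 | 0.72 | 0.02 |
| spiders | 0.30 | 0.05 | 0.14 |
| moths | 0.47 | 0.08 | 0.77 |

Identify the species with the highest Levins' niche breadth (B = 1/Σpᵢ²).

Species A

Σp_Aᵢ² = 0.08² + 0.15² + 0.30² + 0.47² = 0.0064 + 0.0225 + 0.0900 + 0.2209 = 0.3398
B_A = 1 / 0.3398 = 2.9429
Σp_Dᵢ² = 0.15² + 0.72² + 0.05² + 0.08² = 0.0225 + 0.5184 + 0.0025 + 0.0064 = 0.5498
B_D = 1 / 0.5498 = 1.8188
Σp_Bᵢ² = 0.07² + 0.02² + 0.14² + 0.77² = 0.0049 + 0.0004 + 0.0196 + 0.5929 = 0.6178
B_B = 1 / 0.6178 = 1.6186
Highest B → broadest niche (most generalist): Species A (B = 2.94).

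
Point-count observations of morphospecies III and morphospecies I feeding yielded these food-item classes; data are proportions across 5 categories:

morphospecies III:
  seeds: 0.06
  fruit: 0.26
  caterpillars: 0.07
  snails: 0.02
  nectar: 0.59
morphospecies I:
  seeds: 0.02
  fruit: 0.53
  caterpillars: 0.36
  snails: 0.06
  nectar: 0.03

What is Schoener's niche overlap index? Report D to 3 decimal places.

Σ|p₁ᵢ − p₂ᵢ| = 0.04 + 0.27 + 0.29 + 0.04 + 0.56 = 1.20
D = 1 − ½ × 1.20 = 1 − 0.600 = 0.40000

0.400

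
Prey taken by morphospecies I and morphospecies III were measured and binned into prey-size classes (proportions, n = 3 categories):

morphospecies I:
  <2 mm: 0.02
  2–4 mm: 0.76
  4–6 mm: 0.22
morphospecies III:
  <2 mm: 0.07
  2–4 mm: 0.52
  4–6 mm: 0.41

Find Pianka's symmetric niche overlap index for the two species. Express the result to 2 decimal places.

0.92

Σ p₁ᵢp₂ᵢ = 0.0014 + 0.3952 + 0.0902 = 0.4868
Σp_1ᵢ² = 0.02² + 0.76² + 0.22² = 0.0004 + 0.5776 + 0.0484 = 0.6264
Σp_2ᵢ² = 0.07² + 0.52² + 0.41² = 0.0049 + 0.2704 + 0.1681 = 0.4434
O = 0.4868 / √(0.6264 × 0.4434) = 0.4868 / 0.52702 = 0.9237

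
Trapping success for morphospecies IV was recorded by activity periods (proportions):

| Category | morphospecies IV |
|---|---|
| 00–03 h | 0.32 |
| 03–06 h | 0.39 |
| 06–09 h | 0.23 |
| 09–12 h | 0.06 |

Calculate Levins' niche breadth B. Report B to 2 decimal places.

Σpᵢ² = 0.32² + 0.39² + 0.23² + 0.06² = 0.1024 + 0.1521 + 0.0529 + 0.0036 = 0.3110
B = 1 / 0.3110 = 3.2154

3.22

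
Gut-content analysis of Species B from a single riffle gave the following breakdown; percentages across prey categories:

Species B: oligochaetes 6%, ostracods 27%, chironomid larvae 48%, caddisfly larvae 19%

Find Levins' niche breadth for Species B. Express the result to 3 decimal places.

Convert percentages to proportions (divide by 100).
Σpᵢ² = 0.06² + 0.27² + 0.48² + 0.19² = 0.0036 + 0.0729 + 0.2304 + 0.0361 = 0.3430
B = 1 / 0.3430 = 2.91545

2.915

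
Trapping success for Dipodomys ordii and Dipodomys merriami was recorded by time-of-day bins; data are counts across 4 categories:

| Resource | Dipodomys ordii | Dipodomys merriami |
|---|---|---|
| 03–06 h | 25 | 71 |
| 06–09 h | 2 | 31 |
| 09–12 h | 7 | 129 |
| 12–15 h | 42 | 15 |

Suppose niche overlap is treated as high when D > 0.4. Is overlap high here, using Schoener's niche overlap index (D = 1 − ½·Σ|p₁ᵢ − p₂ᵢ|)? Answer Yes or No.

Proportions for Dipodomys ordii (n=76): 25/76=0.3289, 2/76=0.0263, 7/76=0.0921, 42/76=0.5526
Proportions for Dipodomys merriami (n=246): 71/246=0.2886, 31/246=0.1260, 129/246=0.5244, 15/246=0.0610
Σ|p₁ᵢ − p₂ᵢ| = 0.0403 + 0.0997 + 0.4323 + 0.4916 = 1.0639
D = 1 − ½ × 1.0639 = 1 − 0.53195 = 0.46805
D = 0.46805 > 0.4 → Yes.

Yes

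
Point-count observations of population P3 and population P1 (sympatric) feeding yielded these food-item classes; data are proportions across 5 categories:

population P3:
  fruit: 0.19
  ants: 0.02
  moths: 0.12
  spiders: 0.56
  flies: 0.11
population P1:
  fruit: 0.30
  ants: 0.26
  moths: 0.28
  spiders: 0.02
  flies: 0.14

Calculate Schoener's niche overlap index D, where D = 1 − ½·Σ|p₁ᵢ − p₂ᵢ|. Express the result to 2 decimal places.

Σ|p₁ᵢ − p₂ᵢ| = 0.11 + 0.24 + 0.16 + 0.54 + 0.03 = 1.08
D = 1 − ½ × 1.08 = 1 − 0.540 = 0.4600

0.46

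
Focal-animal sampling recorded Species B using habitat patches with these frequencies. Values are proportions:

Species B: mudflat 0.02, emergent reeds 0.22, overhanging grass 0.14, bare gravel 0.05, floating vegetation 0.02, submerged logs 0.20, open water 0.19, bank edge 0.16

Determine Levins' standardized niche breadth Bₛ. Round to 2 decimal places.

Σpᵢ² = 0.02² + 0.22² + 0.14² + 0.05² + 0.02² + 0.20² + 0.19² + 0.16² = 0.0004 + 0.0484 + 0.0196 + 0.0025 + 0.0004 + 0.0400 + 0.0361 + 0.0256 = 0.1730
B = 1 / 0.1730 = 5.7803
Bₛ = (B − 1)/(n − 1) = (5.7803 − 1)/(8 − 1) = 4.7803/7 = 0.6829

0.68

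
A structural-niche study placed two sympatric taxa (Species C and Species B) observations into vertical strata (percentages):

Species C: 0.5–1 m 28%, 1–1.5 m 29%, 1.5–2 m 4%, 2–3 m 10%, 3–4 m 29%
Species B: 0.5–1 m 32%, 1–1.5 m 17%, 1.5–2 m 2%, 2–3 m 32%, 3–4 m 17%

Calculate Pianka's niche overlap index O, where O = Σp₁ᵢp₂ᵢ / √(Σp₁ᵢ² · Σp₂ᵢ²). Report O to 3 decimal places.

0.848

Convert percentages to proportions (divide by 100).
Σ p₁ᵢp₂ᵢ = 0.0896 + 0.0493 + 0.0008 + 0.0320 + 0.0493 = 0.2210
Σp_1ᵢ² = 0.28² + 0.29² + 0.04² + 0.10² + 0.29² = 0.0784 + 0.0841 + 0.0016 + 0.0100 + 0.0841 = 0.2582
Σp_2ᵢ² = 0.32² + 0.17² + 0.02² + 0.32² + 0.17² = 0.1024 + 0.0289 + 0.0004 + 0.1024 + 0.0289 = 0.2630
O = 0.2210 / √(0.2582 × 0.2630) = 0.2210 / 0.260589 = 0.84808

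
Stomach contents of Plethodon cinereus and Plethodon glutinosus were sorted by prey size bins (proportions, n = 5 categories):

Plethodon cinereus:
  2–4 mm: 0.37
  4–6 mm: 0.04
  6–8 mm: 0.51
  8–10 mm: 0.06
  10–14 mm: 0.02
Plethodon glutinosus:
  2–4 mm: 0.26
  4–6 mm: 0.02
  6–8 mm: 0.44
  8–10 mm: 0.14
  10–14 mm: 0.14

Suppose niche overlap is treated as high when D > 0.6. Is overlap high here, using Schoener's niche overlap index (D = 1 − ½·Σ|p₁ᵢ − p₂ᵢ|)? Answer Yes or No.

Yes

Σ|p₁ᵢ − p₂ᵢ| = 0.11 + 0.02 + 0.07 + 0.08 + 0.12 = 0.40
D = 1 − ½ × 0.40 = 1 − 0.200 = 0.8000
D = 0.8000 > 0.6 → Yes.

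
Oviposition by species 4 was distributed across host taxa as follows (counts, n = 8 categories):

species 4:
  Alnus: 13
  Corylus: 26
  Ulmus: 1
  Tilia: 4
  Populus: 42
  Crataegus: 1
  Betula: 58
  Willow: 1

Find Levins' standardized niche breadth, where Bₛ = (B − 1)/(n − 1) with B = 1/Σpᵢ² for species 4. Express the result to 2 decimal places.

0.37

Proportions for species 4 (n=146): 13/146=0.0890, 26/146=0.1781, 1/146=0.0068, 4/146=0.0274, 42/146=0.2877, 1/146=0.0068, 58/146=0.3973, 1/146=0.0068
Σpᵢ² = 0.0890² + 0.1781² + 0.0068² + 0.0274² + 0.2877² + 0.0068² + 0.3973² + 0.0068² = 0.007921 + 0.031720 + 0.000046 + 0.000751 + 0.082771 + 0.000046 + 0.157847 + 0.000046 = 0.281148
B = 1 / 0.281148 = 3.5568
Bₛ = (B − 1)/(n − 1) = (3.5568 − 1)/(8 − 1) = 2.5568/7 = 0.3653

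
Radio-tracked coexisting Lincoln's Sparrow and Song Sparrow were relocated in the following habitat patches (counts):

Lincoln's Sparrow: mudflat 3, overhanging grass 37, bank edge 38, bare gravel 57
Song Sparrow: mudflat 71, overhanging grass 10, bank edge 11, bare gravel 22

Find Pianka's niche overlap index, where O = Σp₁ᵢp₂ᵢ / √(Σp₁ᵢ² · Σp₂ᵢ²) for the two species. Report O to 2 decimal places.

Proportions for Lincoln's Sparrow (n=135): 3/135=0.0222, 37/135=0.2741, 38/135=0.2815, 57/135=0.4222
Proportions for Song Sparrow (n=114): 71/114=0.6228, 10/114=0.0877, 11/114=0.0965, 22/114=0.1930
Σ p₁ᵢp₂ᵢ = 0.013826 + 0.024039 + 0.027165 + 0.081485 = 0.146515
Σp_1ᵢ² = 0.0222² + 0.2741² + 0.2815² + 0.4222² = 0.000493 + 0.075131 + 0.079242 + 0.178253 = 0.333119
Σp_2ᵢ² = 0.6228² + 0.0877² + 0.0965² + 0.1930² = 0.387880 + 0.007691 + 0.009312 + 0.037249 = 0.442132
O = 0.146515 / √(0.333119 × 0.442132) = 0.146515 / 0.3837741 = 0.3818

0.38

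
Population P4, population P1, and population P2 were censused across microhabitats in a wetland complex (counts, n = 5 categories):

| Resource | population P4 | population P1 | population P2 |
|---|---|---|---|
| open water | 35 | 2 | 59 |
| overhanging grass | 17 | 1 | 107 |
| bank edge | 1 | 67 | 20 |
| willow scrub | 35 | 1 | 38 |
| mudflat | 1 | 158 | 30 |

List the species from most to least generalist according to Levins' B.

population P2 > population P4 > population P1

Proportions for population P4 (n=89): 35/89=0.3933, 17/89=0.1910, 1/89=0.0112, 35/89=0.3933, 1/89=0.0112
Proportions for population P1 (n=229): 2/229=0.0087, 1/229=0.0044, 67/229=0.2926, 1/229=0.0044, 158/229=0.6900
Proportions for population P2 (n=254): 59/254=0.2323, 107/254=0.4213, 20/254=0.0787, 38/254=0.1496, 30/254=0.1181
Σp_P4ᵢ² = 0.3933² + 0.1910² + 0.0112² + 0.3933² + 0.0112² = 0.154685 + 0.036481 + 0.000125 + 0.154685 + 0.000125 = 0.346101
B_P4 = 1 / 0.346101 = 2.8893
Σp_P1ᵢ² = 0.0087² + 0.0044² + 0.2926² + 0.0044² + 0.6900² = 0.000076 + 0.000019 + 0.085615 + 0.000019 + 0.476100 = 0.561829
B_P1 = 1 / 0.561829 = 1.7799
Σp_P2ᵢ² = 0.2323² + 0.4213² + 0.0787² + 0.1496² + 0.1181² = 0.053963 + 0.177494 + 0.006194 + 0.022380 + 0.013948 = 0.273979
B_P2 = 1 / 0.273979 = 3.6499
Ranking by B (broadest → narrowest): population P2 (3.65) > population P4 (2.89) > population P1 (1.78)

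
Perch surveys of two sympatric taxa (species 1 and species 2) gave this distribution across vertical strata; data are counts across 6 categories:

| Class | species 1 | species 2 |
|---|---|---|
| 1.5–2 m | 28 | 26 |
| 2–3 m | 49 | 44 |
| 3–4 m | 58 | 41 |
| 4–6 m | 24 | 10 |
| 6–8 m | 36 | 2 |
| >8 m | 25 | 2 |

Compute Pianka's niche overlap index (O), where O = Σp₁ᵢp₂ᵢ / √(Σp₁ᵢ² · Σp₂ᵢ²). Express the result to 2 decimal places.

Proportions for species 1 (n=220): 28/220=0.1273, 49/220=0.2227, 58/220=0.2636, 24/220=0.1091, 36/220=0.1636, 25/220=0.1136
Proportions for species 2 (n=125): 26/125=0.2080, 44/125=0.3520, 41/125=0.3280, 10/125=0.0800, 2/125=0.0160, 2/125=0.0160
Σ p₁ᵢp₂ᵢ = 0.026478 + 0.078390 + 0.086461 + 0.008728 + 0.002618 + 0.001818 = 0.204493
Σp_1ᵢ² = 0.1273² + 0.2227² + 0.2636² + 0.1091² + 0.1636² + 0.1136² = 0.016205 + 0.049595 + 0.069485 + 0.011903 + 0.026765 + 0.012905 = 0.186858
Σp_2ᵢ² = 0.2080² + 0.3520² + 0.3280² + 0.0800² + 0.0160² + 0.0160² = 0.043264 + 0.123904 + 0.107584 + 0.006400 + 0.000256 + 0.000256 = 0.281664
O = 0.204493 / √(0.186858 × 0.281664) = 0.204493 / 0.2294148 = 0.8914

0.89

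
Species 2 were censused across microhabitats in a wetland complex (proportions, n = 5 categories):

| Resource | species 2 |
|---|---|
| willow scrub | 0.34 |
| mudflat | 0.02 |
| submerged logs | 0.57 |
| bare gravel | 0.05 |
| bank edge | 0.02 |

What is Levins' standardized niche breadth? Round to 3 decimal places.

0.313

Σpᵢ² = 0.34² + 0.02² + 0.57² + 0.05² + 0.02² = 0.1156 + 0.0004 + 0.3249 + 0.0025 + 0.0004 = 0.4438
B = 1 / 0.4438 = 2.25327
Bₛ = (B − 1)/(n − 1) = (2.25327 − 1)/(5 − 1) = 1.25327/4 = 0.31332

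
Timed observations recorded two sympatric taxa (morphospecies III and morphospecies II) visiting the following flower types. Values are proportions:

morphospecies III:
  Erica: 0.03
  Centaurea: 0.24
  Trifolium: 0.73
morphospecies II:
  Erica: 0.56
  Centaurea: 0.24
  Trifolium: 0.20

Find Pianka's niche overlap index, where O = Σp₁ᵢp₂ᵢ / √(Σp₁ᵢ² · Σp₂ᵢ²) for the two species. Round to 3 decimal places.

0.447

Σ p₁ᵢp₂ᵢ = 0.0168 + 0.0576 + 0.1460 = 0.2204
Σp_1ᵢ² = 0.03² + 0.24² + 0.73² = 0.0009 + 0.0576 + 0.5329 = 0.5914
Σp_2ᵢ² = 0.56² + 0.24² + 0.20² = 0.3136 + 0.0576 + 0.0400 = 0.4112
O = 0.2204 / √(0.5914 × 0.4112) = 0.2204 / 0.493137 = 0.44693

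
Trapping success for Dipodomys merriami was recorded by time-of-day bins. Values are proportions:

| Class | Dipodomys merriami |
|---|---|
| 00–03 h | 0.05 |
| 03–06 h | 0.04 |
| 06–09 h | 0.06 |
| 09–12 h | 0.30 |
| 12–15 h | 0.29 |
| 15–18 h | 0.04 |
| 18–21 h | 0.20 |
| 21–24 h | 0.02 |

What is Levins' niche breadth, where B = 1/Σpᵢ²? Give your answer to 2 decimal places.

Σpᵢ² = 0.05² + 0.04² + 0.06² + 0.30² + 0.29² + 0.04² + 0.20² + 0.02² = 0.0025 + 0.0016 + 0.0036 + 0.0900 + 0.0841 + 0.0016 + 0.0400 + 0.0004 = 0.2238
B = 1 / 0.2238 = 4.4683

4.47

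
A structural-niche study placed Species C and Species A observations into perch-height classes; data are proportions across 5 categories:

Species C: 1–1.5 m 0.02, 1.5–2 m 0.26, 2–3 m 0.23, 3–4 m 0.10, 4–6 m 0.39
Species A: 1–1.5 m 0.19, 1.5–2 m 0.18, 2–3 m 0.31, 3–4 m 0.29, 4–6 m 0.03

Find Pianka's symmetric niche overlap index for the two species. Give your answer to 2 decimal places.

0.61

Σ p₁ᵢp₂ᵢ = 0.0038 + 0.0468 + 0.0713 + 0.0290 + 0.0117 = 0.1626
Σp_1ᵢ² = 0.02² + 0.26² + 0.23² + 0.10² + 0.39² = 0.0004 + 0.0676 + 0.0529 + 0.0100 + 0.1521 = 0.2830
Σp_2ᵢ² = 0.19² + 0.18² + 0.31² + 0.29² + 0.03² = 0.0361 + 0.0324 + 0.0961 + 0.0841 + 0.0009 = 0.2496
O = 0.1626 / √(0.2830 × 0.2496) = 0.1626 / 0.26578 = 0.6118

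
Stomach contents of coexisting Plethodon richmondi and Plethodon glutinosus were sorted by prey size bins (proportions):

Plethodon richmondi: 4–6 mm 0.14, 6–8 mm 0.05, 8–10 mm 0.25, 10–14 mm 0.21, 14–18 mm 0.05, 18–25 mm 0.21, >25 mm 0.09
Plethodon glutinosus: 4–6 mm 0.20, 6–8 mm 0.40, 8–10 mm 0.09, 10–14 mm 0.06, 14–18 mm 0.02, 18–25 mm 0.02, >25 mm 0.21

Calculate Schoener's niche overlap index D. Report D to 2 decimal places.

Σ|p₁ᵢ − p₂ᵢ| = 0.06 + 0.35 + 0.16 + 0.15 + 0.03 + 0.19 + 0.12 = 1.06
D = 1 − ½ × 1.06 = 1 − 0.530 = 0.4700

0.47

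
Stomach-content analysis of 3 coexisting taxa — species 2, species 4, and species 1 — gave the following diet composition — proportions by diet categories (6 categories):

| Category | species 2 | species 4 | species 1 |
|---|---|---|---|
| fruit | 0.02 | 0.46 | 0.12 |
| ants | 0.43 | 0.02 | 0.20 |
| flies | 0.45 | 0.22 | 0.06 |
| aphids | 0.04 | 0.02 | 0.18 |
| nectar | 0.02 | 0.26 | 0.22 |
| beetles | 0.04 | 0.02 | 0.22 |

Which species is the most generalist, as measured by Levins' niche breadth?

Σp_2ᵢ² = 0.02² + 0.43² + 0.45² + 0.04² + 0.02² + 0.04² = 0.0004 + 0.1849 + 0.2025 + 0.0016 + 0.0004 + 0.0016 = 0.3914
B_2 = 1 / 0.3914 = 2.5549
Σp_4ᵢ² = 0.46² + 0.02² + 0.22² + 0.02² + 0.26² + 0.02² = 0.2116 + 0.0004 + 0.0484 + 0.0004 + 0.0676 + 0.0004 = 0.3288
B_4 = 1 / 0.3288 = 3.0414
Σp_1ᵢ² = 0.12² + 0.20² + 0.06² + 0.18² + 0.22² + 0.22² = 0.0144 + 0.0400 + 0.0036 + 0.0324 + 0.0484 + 0.0484 = 0.1872
B_1 = 1 / 0.1872 = 5.3419
Highest B → broadest niche (most generalist): species 1 (B = 5.34).

species 1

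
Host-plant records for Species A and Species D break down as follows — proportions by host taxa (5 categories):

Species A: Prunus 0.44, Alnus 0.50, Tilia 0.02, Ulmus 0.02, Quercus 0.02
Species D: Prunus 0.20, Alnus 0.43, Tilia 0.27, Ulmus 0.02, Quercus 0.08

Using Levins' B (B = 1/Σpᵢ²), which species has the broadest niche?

Species D

Σp_Aᵢ² = 0.44² + 0.50² + 0.02² + 0.02² + 0.02² = 0.1936 + 0.2500 + 0.0004 + 0.0004 + 0.0004 = 0.4448
B_A = 1 / 0.4448 = 2.2482
Σp_Dᵢ² = 0.20² + 0.43² + 0.27² + 0.02² + 0.08² = 0.0400 + 0.1849 + 0.0729 + 0.0004 + 0.0064 = 0.3046
B_D = 1 / 0.3046 = 3.2830
Highest B → broadest niche (most generalist): Species D (B = 3.28).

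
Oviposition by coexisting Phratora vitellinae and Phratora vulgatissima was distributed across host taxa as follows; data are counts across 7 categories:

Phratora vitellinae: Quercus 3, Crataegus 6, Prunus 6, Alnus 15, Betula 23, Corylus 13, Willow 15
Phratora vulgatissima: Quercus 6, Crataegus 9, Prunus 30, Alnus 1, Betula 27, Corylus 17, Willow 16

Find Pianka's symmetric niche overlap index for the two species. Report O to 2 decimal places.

0.80

Proportions for Phratora vitellinae (n=81): 3/81=0.0370, 6/81=0.0741, 6/81=0.0741, 15/81=0.1852, 23/81=0.2840, 13/81=0.1605, 15/81=0.1852
Proportions for Phratora vulgatissima (n=106): 6/106=0.0566, 9/106=0.0849, 30/106=0.2830, 1/106=0.0094, 27/106=0.2547, 17/106=0.1604, 16/106=0.1509
Σ p₁ᵢp₂ᵢ = 0.002094 + 0.006291 + 0.020970 + 0.001741 + 0.072335 + 0.025744 + 0.027947 = 0.157122
Σp_1ᵢ² = 0.0370² + 0.0741² + 0.0741² + 0.1852² + 0.2840² + 0.1605² + 0.1852² = 0.001369 + 0.005491 + 0.005491 + 0.034299 + 0.080656 + 0.025760 + 0.034299 = 0.187365
Σp_2ᵢ² = 0.0566² + 0.0849² + 0.2830² + 0.0094² + 0.2547² + 0.1604² + 0.1509² = 0.003204 + 0.007208 + 0.080089 + 0.000088 + 0.064872 + 0.025728 + 0.022771 = 0.203960
O = 0.157122 / √(0.187365 × 0.203960) = 0.157122 / 0.1954865 = 0.8037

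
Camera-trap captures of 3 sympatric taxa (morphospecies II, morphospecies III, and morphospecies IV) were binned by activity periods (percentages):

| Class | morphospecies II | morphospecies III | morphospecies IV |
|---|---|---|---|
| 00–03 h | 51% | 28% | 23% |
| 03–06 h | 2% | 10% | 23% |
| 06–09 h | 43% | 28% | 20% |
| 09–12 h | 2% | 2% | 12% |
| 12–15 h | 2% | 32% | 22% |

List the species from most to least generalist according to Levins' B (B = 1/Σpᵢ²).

morphospecies IV > morphospecies III > morphospecies II

Convert percentages to proportions (divide by 100).
Σp_IIᵢ² = 0.51² + 0.02² + 0.43² + 0.02² + 0.02² = 0.2601 + 0.0004 + 0.1849 + 0.0004 + 0.0004 = 0.4462
B_II = 1 / 0.4462 = 2.2411
Σp_IIIᵢ² = 0.28² + 0.10² + 0.28² + 0.02² + 0.32² = 0.0784 + 0.0100 + 0.0784 + 0.0004 + 0.1024 = 0.2696
B_III = 1 / 0.2696 = 3.7092
Σp_IVᵢ² = 0.23² + 0.23² + 0.20² + 0.12² + 0.22² = 0.0529 + 0.0529 + 0.0400 + 0.0144 + 0.0484 = 0.2086
B_IV = 1 / 0.2086 = 4.7939
Ranking by B (broadest → narrowest): morphospecies IV (4.79) > morphospecies III (3.71) > morphospecies II (2.24)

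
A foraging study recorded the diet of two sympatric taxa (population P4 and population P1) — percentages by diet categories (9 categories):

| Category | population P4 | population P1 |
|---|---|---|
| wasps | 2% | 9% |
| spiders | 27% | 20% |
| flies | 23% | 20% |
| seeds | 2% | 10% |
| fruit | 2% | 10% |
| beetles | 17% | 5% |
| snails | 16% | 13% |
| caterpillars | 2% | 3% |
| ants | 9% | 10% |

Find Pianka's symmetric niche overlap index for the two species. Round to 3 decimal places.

0.892

Convert percentages to proportions (divide by 100).
Σ p₁ᵢp₂ᵢ = 0.0018 + 0.0540 + 0.0460 + 0.0020 + 0.0020 + 0.0085 + 0.0208 + 0.0006 + 0.0090 = 0.1447
Σp_1ᵢ² = 0.02² + 0.27² + 0.23² + 0.02² + 0.02² + 0.17² + 0.16² + 0.02² + 0.09² = 0.0004 + 0.0729 + 0.0529 + 0.0004 + 0.0004 + 0.0289 + 0.0256 + 0.0004 + 0.0081 = 0.1900
Σp_2ᵢ² = 0.09² + 0.20² + 0.20² + 0.10² + 0.10² + 0.05² + 0.13² + 0.03² + 0.10² = 0.0081 + 0.0400 + 0.0400 + 0.0100 + 0.0100 + 0.0025 + 0.0169 + 0.0009 + 0.0100 = 0.1384
O = 0.1447 / √(0.1900 × 0.1384) = 0.1447 / 0.162160 = 0.89233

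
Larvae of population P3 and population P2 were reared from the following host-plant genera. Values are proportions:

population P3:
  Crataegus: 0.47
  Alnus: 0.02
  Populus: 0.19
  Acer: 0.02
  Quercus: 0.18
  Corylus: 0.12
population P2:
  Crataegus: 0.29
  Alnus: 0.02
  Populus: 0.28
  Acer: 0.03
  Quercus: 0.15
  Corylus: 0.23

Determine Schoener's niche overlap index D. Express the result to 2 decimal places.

Σ|p₁ᵢ − p₂ᵢ| = 0.18 + 0.00 + 0.09 + 0.01 + 0.03 + 0.11 = 0.42
D = 1 − ½ × 0.42 = 1 − 0.210 = 0.7900

0.79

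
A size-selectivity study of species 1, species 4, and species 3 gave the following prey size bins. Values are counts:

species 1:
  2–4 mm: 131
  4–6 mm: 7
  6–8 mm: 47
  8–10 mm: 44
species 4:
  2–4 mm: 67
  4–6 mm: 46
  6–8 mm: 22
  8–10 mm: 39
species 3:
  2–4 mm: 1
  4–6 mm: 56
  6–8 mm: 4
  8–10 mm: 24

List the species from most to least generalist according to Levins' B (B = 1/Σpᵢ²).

Proportions for species 1 (n=229): 131/229=0.5721, 7/229=0.0306, 47/229=0.2052, 44/229=0.1921
Proportions for species 4 (n=174): 67/174=0.3851, 46/174=0.2644, 22/174=0.1264, 39/174=0.2241
Proportions for species 3 (n=85): 1/85=0.0118, 56/85=0.6588, 4/85=0.0471, 24/85=0.2824
Σp_1ᵢ² = 0.5721² + 0.0306² + 0.2052² + 0.1921² = 0.327298 + 0.000936 + 0.042107 + 0.036902 = 0.407243
B_1 = 1 / 0.407243 = 2.4555
Σp_4ᵢ² = 0.3851² + 0.2644² + 0.1264² + 0.2241² = 0.148302 + 0.069907 + 0.015977 + 0.050221 = 0.284407
B_4 = 1 / 0.284407 = 3.5161
Σp_3ᵢ² = 0.0118² + 0.6588² + 0.0471² + 0.2824² = 0.000139 + 0.434017 + 0.002218 + 0.079750 = 0.516124
B_3 = 1 / 0.516124 = 1.9375
Ranking by B (broadest → narrowest): species 4 (3.52) > species 1 (2.46) > species 3 (1.94)

species 4 > species 1 > species 3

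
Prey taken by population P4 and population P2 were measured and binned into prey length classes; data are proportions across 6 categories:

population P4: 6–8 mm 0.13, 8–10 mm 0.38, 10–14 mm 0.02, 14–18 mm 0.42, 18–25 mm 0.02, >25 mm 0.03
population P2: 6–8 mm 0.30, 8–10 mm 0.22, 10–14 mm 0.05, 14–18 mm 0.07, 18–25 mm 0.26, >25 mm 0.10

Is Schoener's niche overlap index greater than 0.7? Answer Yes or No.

Σ|p₁ᵢ − p₂ᵢ| = 0.17 + 0.16 + 0.03 + 0.35 + 0.24 + 0.07 = 1.02
D = 1 − ½ × 1.02 = 1 − 0.510 = 0.4900
D = 0.4900 < 0.7 → No.

No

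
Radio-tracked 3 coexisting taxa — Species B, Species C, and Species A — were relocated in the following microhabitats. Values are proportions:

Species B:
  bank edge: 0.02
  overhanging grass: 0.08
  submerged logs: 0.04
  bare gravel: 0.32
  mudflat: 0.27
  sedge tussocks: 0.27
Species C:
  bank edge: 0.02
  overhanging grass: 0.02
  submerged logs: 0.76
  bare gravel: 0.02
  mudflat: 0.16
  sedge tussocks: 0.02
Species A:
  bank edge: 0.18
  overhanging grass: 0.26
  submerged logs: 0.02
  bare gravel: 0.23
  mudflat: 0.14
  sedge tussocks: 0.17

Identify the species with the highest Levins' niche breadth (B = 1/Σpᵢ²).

Σp_Bᵢ² = 0.02² + 0.08² + 0.04² + 0.32² + 0.27² + 0.27² = 0.0004 + 0.0064 + 0.0016 + 0.1024 + 0.0729 + 0.0729 = 0.2566
B_B = 1 / 0.2566 = 3.8971
Σp_Cᵢ² = 0.02² + 0.02² + 0.76² + 0.02² + 0.16² + 0.02² = 0.0004 + 0.0004 + 0.5776 + 0.0004 + 0.0256 + 0.0004 = 0.6048
B_C = 1 / 0.6048 = 1.6534
Σp_Aᵢ² = 0.18² + 0.26² + 0.02² + 0.23² + 0.14² + 0.17² = 0.0324 + 0.0676 + 0.0004 + 0.0529 + 0.0196 + 0.0289 = 0.2018
B_A = 1 / 0.2018 = 4.9554
Highest B → broadest niche (most generalist): Species A (B = 4.96).

Species A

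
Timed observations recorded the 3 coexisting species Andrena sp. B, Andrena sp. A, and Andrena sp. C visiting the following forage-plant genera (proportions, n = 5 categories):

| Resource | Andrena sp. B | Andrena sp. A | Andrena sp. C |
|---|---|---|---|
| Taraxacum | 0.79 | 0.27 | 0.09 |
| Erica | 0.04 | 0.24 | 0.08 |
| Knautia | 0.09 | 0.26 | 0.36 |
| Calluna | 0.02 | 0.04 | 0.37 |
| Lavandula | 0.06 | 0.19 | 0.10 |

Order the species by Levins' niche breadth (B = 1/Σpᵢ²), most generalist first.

Andrena sp. A > Andrena sp. C > Andrena sp. B

Σp_Bᵢ² = 0.79² + 0.04² + 0.09² + 0.02² + 0.06² = 0.6241 + 0.0016 + 0.0081 + 0.0004 + 0.0036 = 0.6378
B_B = 1 / 0.6378 = 1.5679
Σp_Aᵢ² = 0.27² + 0.24² + 0.26² + 0.04² + 0.19² = 0.0729 + 0.0576 + 0.0676 + 0.0016 + 0.0361 = 0.2358
B_A = 1 / 0.2358 = 4.2409
Σp_Cᵢ² = 0.09² + 0.08² + 0.36² + 0.37² + 0.10² = 0.0081 + 0.0064 + 0.1296 + 0.1369 + 0.0100 = 0.2910
B_C = 1 / 0.2910 = 3.4364
Ranking by B (broadest → narrowest): Andrena sp. A (4.24) > Andrena sp. C (3.44) > Andrena sp. B (1.57)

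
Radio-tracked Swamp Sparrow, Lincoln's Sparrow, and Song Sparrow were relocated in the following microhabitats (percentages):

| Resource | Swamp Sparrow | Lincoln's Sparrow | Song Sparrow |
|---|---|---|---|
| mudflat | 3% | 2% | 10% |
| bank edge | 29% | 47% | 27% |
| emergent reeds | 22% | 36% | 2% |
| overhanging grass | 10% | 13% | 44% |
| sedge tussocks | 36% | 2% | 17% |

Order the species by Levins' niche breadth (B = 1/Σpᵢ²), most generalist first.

Convert percentages to proportions (divide by 100).
Σp_Swamᵢ² = 0.03² + 0.29² + 0.22² + 0.10² + 0.36² = 0.0009 + 0.0841 + 0.0484 + 0.0100 + 0.1296 = 0.2730
B_Swam = 1 / 0.2730 = 3.6630
Σp_Lincᵢ² = 0.02² + 0.47² + 0.36² + 0.13² + 0.02² = 0.0004 + 0.2209 + 0.1296 + 0.0169 + 0.0004 = 0.3682
B_Linc = 1 / 0.3682 = 2.7159
Σp_Songᵢ² = 0.10² + 0.27² + 0.02² + 0.44² + 0.17² = 0.0100 + 0.0729 + 0.0004 + 0.1936 + 0.0289 = 0.3058
B_Song = 1 / 0.3058 = 3.2701
Ranking by B (broadest → narrowest): Swamp Sparrow (3.66) > Song Sparrow (3.27) > Lincoln's Sparrow (2.72)

Swamp Sparrow > Song Sparrow > Lincoln's Sparrow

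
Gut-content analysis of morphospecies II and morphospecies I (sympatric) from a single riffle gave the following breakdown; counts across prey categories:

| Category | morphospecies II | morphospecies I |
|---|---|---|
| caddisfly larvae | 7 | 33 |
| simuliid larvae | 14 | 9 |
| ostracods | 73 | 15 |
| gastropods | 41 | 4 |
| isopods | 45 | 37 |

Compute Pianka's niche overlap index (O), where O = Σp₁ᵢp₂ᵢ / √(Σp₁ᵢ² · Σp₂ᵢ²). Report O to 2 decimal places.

Proportions for morphospecies II (n=180): 7/180=0.0389, 14/180=0.0778, 73/180=0.4056, 41/180=0.2278, 45/180=0.2500
Proportions for morphospecies I (n=98): 33/98=0.3367, 9/98=0.0918, 15/98=0.1531, 4/98=0.0408, 37/98=0.3776
Σ p₁ᵢp₂ᵢ = 0.013098 + 0.007142 + 0.062097 + 0.009294 + 0.094400 = 0.186031
Σp_1ᵢ² = 0.0389² + 0.0778² + 0.4056² + 0.2278² + 0.2500² = 0.001513 + 0.006053 + 0.164511 + 0.051893 + 0.062500 = 0.286470
Σp_2ᵢ² = 0.3367² + 0.0918² + 0.1531² + 0.0408² + 0.3776² = 0.113367 + 0.008427 + 0.023440 + 0.001665 + 0.142582 = 0.289481
O = 0.186031 / √(0.286470 × 0.289481) = 0.186031 / 0.2879716 = 0.6460

0.65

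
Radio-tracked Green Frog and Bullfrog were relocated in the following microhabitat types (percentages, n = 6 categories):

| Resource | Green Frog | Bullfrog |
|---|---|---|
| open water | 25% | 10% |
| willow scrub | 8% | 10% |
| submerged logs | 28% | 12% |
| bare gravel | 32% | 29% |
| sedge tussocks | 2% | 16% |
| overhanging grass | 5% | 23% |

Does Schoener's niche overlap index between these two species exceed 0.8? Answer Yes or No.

Convert percentages to proportions (divide by 100).
Σ|p₁ᵢ − p₂ᵢ| = 0.15 + 0.02 + 0.16 + 0.03 + 0.14 + 0.18 = 0.68
D = 1 − ½ × 0.68 = 1 − 0.340 = 0.6600
D = 0.6600 < 0.8 → No.

No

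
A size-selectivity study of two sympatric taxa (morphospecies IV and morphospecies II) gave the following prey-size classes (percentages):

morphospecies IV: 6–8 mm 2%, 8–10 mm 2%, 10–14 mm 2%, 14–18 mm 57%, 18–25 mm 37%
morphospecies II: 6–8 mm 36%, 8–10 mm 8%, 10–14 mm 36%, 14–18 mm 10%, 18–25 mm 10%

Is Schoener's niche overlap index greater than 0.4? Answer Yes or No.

No

Convert percentages to proportions (divide by 100).
Σ|p₁ᵢ − p₂ᵢ| = 0.34 + 0.06 + 0.34 + 0.47 + 0.27 = 1.48
D = 1 − ½ × 1.48 = 1 − 0.740 = 0.2600
D = 0.2600 < 0.4 → No.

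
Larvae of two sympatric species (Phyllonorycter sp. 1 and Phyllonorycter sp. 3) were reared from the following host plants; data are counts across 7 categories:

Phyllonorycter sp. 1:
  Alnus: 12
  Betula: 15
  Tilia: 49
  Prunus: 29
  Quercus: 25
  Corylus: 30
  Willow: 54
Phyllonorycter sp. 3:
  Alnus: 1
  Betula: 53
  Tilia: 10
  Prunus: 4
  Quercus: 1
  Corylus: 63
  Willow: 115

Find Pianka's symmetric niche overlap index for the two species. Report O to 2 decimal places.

Proportions for Phyllonorycter sp. 1 (n=214): 12/214=0.0561, 15/214=0.0701, 49/214=0.2290, 29/214=0.1355, 25/214=0.1168, 30/214=0.1402, 54/214=0.2523
Proportions for Phyllonorycter sp. 3 (n=247): 1/247=0.0040, 53/247=0.2146, 10/247=0.0405, 4/247=0.0162, 1/247=0.0040, 63/247=0.2551, 115/247=0.4656
Σ p₁ᵢp₂ᵢ = 0.000224 + 0.015043 + 0.009275 + 0.002195 + 0.000467 + 0.035765 + 0.117471 = 0.180440
Σp_1ᵢ² = 0.0561² + 0.0701² + 0.2290² + 0.1355² + 0.1168² + 0.1402² + 0.2523² = 0.003147 + 0.004914 + 0.052441 + 0.018360 + 0.013642 + 0.019656 + 0.063655 = 0.175815
Σp_2ᵢ² = 0.0040² + 0.2146² + 0.0405² + 0.0162² + 0.0040² + 0.2551² + 0.4656² = 0.000016 + 0.046053 + 0.001640 + 0.000262 + 0.000016 + 0.065076 + 0.216783 = 0.329846
O = 0.180440 / √(0.175815 × 0.329846) = 0.180440 / 0.2408150 = 0.7493

0.75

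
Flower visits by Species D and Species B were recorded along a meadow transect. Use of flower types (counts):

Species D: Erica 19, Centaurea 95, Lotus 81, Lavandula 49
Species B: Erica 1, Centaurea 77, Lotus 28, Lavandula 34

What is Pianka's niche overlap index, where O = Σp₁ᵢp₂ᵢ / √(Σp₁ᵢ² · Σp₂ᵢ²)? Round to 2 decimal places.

0.94

Proportions for Species D (n=244): 19/244=0.0779, 95/244=0.3893, 81/244=0.3320, 49/244=0.2008
Proportions for Species B (n=140): 1/140=0.0071, 77/140=0.5500, 28/140=0.2000, 34/140=0.2429
Σ p₁ᵢp₂ᵢ = 0.000553 + 0.214115 + 0.066400 + 0.048774 = 0.329842
Σp_1ᵢ² = 0.0779² + 0.3893² + 0.3320² + 0.2008² = 0.006068 + 0.151554 + 0.110224 + 0.040321 = 0.308167
Σp_2ᵢ² = 0.0071² + 0.5500² + 0.2000² + 0.2429² = 0.000050 + 0.302500 + 0.040000 + 0.059000 = 0.401550
O = 0.329842 / √(0.308167 × 0.401550) = 0.329842 / 0.3517733 = 0.9377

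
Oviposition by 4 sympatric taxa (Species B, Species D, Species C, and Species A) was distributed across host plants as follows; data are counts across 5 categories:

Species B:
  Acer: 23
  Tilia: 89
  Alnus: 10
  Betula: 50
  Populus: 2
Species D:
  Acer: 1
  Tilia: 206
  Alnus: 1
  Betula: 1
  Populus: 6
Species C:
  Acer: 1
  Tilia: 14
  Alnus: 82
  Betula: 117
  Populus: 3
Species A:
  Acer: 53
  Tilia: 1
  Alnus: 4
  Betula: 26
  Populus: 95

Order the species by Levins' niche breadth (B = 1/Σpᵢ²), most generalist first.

Proportions for Species B (n=174): 23/174=0.1322, 89/174=0.5115, 10/174=0.0575, 50/174=0.2874, 2/174=0.0115
Proportions for Species D (n=215): 1/215=0.0047, 206/215=0.9581, 1/215=0.0047, 1/215=0.0047, 6/215=0.0279
Proportions for Species C (n=217): 1/217=0.0046, 14/217=0.0645, 82/217=0.3779, 117/217=0.5392, 3/217=0.0138
Proportions for Species A (n=179): 53/179=0.2961, 1/179=0.0056, 4/179=0.0223, 26/179=0.1453, 95/179=0.5307
Σp_Bᵢ² = 0.1322² + 0.5115² + 0.0575² + 0.2874² + 0.0115² = 0.017477 + 0.261632 + 0.003306 + 0.082599 + 0.000132 = 0.365146
B_B = 1 / 0.365146 = 2.7386
Σp_Dᵢ² = 0.0047² + 0.9581² + 0.0047² + 0.0047² + 0.0279² = 0.000022 + 0.917956 + 0.000022 + 0.000022 + 0.000778 = 0.918800
B_D = 1 / 0.918800 = 1.0884
Σp_Cᵢ² = 0.0046² + 0.0645² + 0.3779² + 0.5392² + 0.0138² = 0.000021 + 0.004160 + 0.142808 + 0.290737 + 0.000190 = 0.437916
B_C = 1 / 0.437916 = 2.2835
Σp_Aᵢ² = 0.2961² + 0.0056² + 0.0223² + 0.1453² + 0.5307² = 0.087675 + 0.000031 + 0.000497 + 0.021112 + 0.281642 = 0.390957
B_A = 1 / 0.390957 = 2.5578
Ranking by B (broadest → narrowest): Species B (2.74) > Species A (2.56) > Species C (2.28) > Species D (1.09)

Species B > Species A > Species C > Species D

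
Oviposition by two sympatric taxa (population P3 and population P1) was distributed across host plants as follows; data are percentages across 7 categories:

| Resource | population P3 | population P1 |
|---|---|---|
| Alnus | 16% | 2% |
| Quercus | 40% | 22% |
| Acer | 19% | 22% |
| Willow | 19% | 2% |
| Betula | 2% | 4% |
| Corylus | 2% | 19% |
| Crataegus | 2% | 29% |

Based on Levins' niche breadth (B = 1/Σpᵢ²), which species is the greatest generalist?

population P1

Convert percentages to proportions (divide by 100).
Σp_P3ᵢ² = 0.16² + 0.40² + 0.19² + 0.19² + 0.02² + 0.02² + 0.02² = 0.0256 + 0.1600 + 0.0361 + 0.0361 + 0.0004 + 0.0004 + 0.0004 = 0.2590
B_P3 = 1 / 0.2590 = 3.8610
Σp_P1ᵢ² = 0.02² + 0.22² + 0.22² + 0.02² + 0.04² + 0.19² + 0.29² = 0.0004 + 0.0484 + 0.0484 + 0.0004 + 0.0016 + 0.0361 + 0.0841 = 0.2194
B_P1 = 1 / 0.2194 = 4.5579
Highest B → broadest niche (most generalist): population P1 (B = 4.56).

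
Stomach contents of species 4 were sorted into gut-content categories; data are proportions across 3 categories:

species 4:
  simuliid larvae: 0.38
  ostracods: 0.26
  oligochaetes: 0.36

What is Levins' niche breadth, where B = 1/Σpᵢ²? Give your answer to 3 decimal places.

Σpᵢ² = 0.38² + 0.26² + 0.36² = 0.1444 + 0.0676 + 0.1296 = 0.3416
B = 1 / 0.3416 = 2.92740

2.927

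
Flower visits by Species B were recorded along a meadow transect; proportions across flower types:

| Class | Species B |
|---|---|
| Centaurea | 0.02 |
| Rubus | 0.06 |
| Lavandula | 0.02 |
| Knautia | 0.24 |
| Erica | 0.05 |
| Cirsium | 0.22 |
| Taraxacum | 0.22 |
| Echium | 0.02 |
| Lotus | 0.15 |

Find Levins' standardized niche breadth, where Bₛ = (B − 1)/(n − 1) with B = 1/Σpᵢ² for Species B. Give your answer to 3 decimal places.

Σpᵢ² = 0.02² + 0.06² + 0.02² + 0.24² + 0.05² + 0.22² + 0.22² + 0.02² + 0.15² = 0.0004 + 0.0036 + 0.0004 + 0.0576 + 0.0025 + 0.0484 + 0.0484 + 0.0004 + 0.0225 = 0.1842
B = 1 / 0.1842 = 5.42888
Bₛ = (B − 1)/(n − 1) = (5.42888 − 1)/(9 − 1) = 4.42888/8 = 0.55361

0.554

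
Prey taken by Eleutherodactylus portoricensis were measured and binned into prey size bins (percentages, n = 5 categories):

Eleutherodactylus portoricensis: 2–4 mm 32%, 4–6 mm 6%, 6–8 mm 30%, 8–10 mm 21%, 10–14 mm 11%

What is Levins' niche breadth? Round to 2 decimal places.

Convert percentages to proportions (divide by 100).
Σpᵢ² = 0.32² + 0.06² + 0.30² + 0.21² + 0.11² = 0.1024 + 0.0036 + 0.0900 + 0.0441 + 0.0121 = 0.2522
B = 1 / 0.2522 = 3.9651

3.97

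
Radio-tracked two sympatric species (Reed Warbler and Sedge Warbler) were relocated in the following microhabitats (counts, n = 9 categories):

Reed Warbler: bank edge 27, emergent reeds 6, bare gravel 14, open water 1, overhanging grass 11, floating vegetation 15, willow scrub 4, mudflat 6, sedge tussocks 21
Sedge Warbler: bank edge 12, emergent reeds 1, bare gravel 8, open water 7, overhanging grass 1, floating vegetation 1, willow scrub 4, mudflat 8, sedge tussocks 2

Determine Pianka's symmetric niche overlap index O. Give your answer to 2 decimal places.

0.74

Proportions for Reed Warbler (n=105): 27/105=0.2571, 6/105=0.0571, 14/105=0.1333, 1/105=0.0095, 11/105=0.1048, 15/105=0.1429, 4/105=0.0381, 6/105=0.0571, 21/105=0.2000
Proportions for Sedge Warbler (n=44): 12/44=0.2727, 1/44=0.0227, 8/44=0.1818, 7/44=0.1591, 1/44=0.0227, 1/44=0.0227, 4/44=0.0909, 8/44=0.1818, 2/44=0.0455
Σ p₁ᵢp₂ᵢ = 0.070111 + 0.001296 + 0.024234 + 0.001511 + 0.002379 + 0.003244 + 0.003463 + 0.010381 + 0.009100 = 0.125719
Σp_1ᵢ² = 0.2571² + 0.0571² + 0.1333² + 0.0095² + 0.1048² + 0.1429² + 0.0381² + 0.0571² + 0.2000² = 0.066100 + 0.003260 + 0.017769 + 0.000090 + 0.010983 + 0.020420 + 0.001452 + 0.003260 + 0.040000 = 0.163334
Σp_2ᵢ² = 0.2727² + 0.0227² + 0.1818² + 0.1591² + 0.0227² + 0.0227² + 0.0909² + 0.1818² + 0.0455² = 0.074365 + 0.000515 + 0.033051 + 0.025313 + 0.000515 + 0.000515 + 0.008263 + 0.033051 + 0.002070 = 0.177658
O = 0.125719 / √(0.163334 × 0.177658) = 0.125719 / 0.1703455 = 0.7380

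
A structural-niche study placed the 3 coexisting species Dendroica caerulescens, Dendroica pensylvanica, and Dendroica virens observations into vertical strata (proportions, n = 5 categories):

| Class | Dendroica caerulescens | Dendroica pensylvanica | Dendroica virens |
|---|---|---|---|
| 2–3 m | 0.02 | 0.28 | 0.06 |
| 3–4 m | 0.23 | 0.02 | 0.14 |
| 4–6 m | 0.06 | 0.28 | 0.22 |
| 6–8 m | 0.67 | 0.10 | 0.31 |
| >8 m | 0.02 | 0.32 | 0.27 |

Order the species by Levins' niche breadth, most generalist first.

Dendroica virens > Dendroica pensylvanica > Dendroica caerulescens

Σp_caerᵢ² = 0.02² + 0.23² + 0.06² + 0.67² + 0.02² = 0.0004 + 0.0529 + 0.0036 + 0.4489 + 0.0004 = 0.5062
B_caer = 1 / 0.5062 = 1.9755
Σp_pensᵢ² = 0.28² + 0.02² + 0.28² + 0.10² + 0.32² = 0.0784 + 0.0004 + 0.0784 + 0.0100 + 0.1024 = 0.2696
B_pens = 1 / 0.2696 = 3.7092
Σp_vireᵢ² = 0.06² + 0.14² + 0.22² + 0.31² + 0.27² = 0.0036 + 0.0196 + 0.0484 + 0.0961 + 0.0729 = 0.2406
B_vire = 1 / 0.2406 = 4.1563
Ranking by B (broadest → narrowest): Dendroica virens (4.16) > Dendroica pensylvanica (3.71) > Dendroica caerulescens (1.98)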